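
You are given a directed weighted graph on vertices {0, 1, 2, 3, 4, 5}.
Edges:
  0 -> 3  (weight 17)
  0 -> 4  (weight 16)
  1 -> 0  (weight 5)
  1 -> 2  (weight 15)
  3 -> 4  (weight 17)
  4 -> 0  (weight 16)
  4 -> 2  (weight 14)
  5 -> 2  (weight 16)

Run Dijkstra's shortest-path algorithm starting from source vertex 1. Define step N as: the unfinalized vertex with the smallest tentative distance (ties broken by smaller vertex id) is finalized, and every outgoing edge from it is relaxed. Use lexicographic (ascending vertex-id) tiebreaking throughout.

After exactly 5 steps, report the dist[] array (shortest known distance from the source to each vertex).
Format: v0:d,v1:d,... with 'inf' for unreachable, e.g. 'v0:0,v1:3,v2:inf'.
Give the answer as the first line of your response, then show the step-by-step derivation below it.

v0:5,v1:0,v2:15,v3:22,v4:21,v5:inf

step 1: dist = v0:5,v1:0,v2:15,v3:inf,v4:inf,v5:inf
step 2: dist = v0:5,v1:0,v2:15,v3:22,v4:21,v5:inf
step 3: dist = v0:5,v1:0,v2:15,v3:22,v4:21,v5:inf
step 4: dist = v0:5,v1:0,v2:15,v3:22,v4:21,v5:inf
step 5: dist = v0:5,v1:0,v2:15,v3:22,v4:21,v5:inf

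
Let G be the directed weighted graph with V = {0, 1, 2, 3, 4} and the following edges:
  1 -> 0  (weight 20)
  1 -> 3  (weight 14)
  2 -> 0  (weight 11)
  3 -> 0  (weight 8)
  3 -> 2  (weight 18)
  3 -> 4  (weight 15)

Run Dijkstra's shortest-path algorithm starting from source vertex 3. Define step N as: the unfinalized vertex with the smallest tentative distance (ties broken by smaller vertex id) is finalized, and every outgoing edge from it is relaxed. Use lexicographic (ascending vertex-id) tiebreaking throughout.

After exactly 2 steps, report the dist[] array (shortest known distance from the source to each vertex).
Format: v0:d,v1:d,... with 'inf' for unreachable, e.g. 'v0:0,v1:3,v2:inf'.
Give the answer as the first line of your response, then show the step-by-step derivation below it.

v0:8,v1:inf,v2:18,v3:0,v4:15

step 1: dist = v0:8,v1:inf,v2:18,v3:0,v4:15
step 2: dist = v0:8,v1:inf,v2:18,v3:0,v4:15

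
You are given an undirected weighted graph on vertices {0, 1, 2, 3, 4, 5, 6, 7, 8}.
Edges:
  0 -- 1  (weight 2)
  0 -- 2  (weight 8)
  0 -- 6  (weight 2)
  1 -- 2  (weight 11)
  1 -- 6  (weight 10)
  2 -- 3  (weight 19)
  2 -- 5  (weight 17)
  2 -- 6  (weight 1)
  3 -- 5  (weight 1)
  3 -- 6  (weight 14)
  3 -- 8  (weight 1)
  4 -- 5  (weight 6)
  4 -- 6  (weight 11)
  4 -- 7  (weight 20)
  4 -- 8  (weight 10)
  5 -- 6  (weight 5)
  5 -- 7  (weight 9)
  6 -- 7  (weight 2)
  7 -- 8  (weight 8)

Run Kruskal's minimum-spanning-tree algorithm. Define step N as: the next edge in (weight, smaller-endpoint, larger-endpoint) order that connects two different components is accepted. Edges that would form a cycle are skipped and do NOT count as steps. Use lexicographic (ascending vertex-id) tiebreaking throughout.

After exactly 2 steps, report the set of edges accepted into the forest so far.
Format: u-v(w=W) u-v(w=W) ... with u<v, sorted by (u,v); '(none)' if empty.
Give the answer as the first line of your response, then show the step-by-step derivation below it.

2-6(w=1) 3-5(w=1)

step 1: add edge 2-6 (w=1); MST = {2-6(w=1)}
step 2: add edge 3-5 (w=1); MST = {2-6(w=1) 3-5(w=1)}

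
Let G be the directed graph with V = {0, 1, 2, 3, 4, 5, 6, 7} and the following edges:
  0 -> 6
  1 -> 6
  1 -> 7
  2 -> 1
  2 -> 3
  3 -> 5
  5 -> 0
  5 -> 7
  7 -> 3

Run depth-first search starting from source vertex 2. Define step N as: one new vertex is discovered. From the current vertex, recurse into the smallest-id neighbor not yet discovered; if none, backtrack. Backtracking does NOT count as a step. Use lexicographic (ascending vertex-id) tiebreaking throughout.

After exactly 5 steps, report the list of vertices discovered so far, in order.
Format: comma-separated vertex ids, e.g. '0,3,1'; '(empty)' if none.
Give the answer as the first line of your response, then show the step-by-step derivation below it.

2,1,6,7,3

step 1: discover 2; path=2; order=2
step 2: discover 1; path=2>1; order=2,1
step 3: discover 6; path=2>1>6; order=2,1,6
step 4: discover 7; path=2>1>7; order=2,1,6,7
step 5: discover 3; path=2>1>7>3; order=2,1,6,7,3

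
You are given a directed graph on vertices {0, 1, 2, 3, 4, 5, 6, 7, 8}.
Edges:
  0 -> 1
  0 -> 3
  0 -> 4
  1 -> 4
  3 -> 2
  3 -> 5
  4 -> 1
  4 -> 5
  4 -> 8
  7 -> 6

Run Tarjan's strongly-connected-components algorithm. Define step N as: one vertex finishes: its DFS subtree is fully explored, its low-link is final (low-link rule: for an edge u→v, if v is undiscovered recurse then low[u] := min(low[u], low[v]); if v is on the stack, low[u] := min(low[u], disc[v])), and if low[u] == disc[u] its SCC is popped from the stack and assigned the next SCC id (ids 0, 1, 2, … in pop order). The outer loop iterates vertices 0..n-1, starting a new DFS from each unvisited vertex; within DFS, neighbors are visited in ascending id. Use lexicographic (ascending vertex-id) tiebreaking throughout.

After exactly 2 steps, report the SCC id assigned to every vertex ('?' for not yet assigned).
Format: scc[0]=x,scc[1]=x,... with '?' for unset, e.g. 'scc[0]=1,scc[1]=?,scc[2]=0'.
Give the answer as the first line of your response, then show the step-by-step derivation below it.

scc[0]=?,scc[1]=?,scc[2]=?,scc[3]=?,scc[4]=?,scc[5]=0,scc[6]=?,scc[7]=?,scc[8]=1

step 1: low=(low[0]=0,low[1]=1,low[2]=?,low[3]=?,low[4]=1,low[5]=3,low[6]=?,low[7]=?,low[8]=?); scc=(scc[0]=?,scc[1]=?,scc[2]=?,scc[3]=?,scc[4]=?,scc[5]=0,scc[6]=?,scc[7]=?,scc[8]=?)
step 2: low=(low[0]=0,low[1]=1,low[2]=?,low[3]=?,low[4]=1,low[5]=3,low[6]=?,low[7]=?,low[8]=4); scc=(scc[0]=?,scc[1]=?,scc[2]=?,scc[3]=?,scc[4]=?,scc[5]=0,scc[6]=?,scc[7]=?,scc[8]=1)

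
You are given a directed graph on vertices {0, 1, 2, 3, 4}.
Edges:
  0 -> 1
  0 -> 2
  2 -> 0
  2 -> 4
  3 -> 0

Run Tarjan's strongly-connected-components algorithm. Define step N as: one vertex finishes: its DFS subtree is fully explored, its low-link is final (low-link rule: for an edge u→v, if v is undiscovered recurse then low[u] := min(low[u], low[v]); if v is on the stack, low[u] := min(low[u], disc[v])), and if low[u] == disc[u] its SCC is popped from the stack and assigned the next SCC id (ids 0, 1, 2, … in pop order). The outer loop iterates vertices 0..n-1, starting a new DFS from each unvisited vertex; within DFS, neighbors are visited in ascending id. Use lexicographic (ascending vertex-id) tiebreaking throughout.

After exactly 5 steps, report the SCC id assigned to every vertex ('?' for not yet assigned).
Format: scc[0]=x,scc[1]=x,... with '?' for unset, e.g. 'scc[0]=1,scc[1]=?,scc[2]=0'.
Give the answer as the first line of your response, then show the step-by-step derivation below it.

scc[0]=2,scc[1]=0,scc[2]=2,scc[3]=3,scc[4]=1

step 1: low=(low[0]=0,low[1]=1,low[2]=?,low[3]=?,low[4]=?); scc=(scc[0]=?,scc[1]=0,scc[2]=?,scc[3]=?,scc[4]=?)
step 2: low=(low[0]=0,low[1]=1,low[2]=0,low[3]=?,low[4]=3); scc=(scc[0]=?,scc[1]=0,scc[2]=?,scc[3]=?,scc[4]=1)
step 3: low=(low[0]=0,low[1]=1,low[2]=0,low[3]=?,low[4]=3); scc=(scc[0]=?,scc[1]=0,scc[2]=?,scc[3]=?,scc[4]=1)
step 4: low=(low[0]=0,low[1]=1,low[2]=0,low[3]=?,low[4]=3); scc=(scc[0]=2,scc[1]=0,scc[2]=2,scc[3]=?,scc[4]=1)
step 5: low=(low[0]=0,low[1]=1,low[2]=0,low[3]=4,low[4]=3); scc=(scc[0]=2,scc[1]=0,scc[2]=2,scc[3]=3,scc[4]=1)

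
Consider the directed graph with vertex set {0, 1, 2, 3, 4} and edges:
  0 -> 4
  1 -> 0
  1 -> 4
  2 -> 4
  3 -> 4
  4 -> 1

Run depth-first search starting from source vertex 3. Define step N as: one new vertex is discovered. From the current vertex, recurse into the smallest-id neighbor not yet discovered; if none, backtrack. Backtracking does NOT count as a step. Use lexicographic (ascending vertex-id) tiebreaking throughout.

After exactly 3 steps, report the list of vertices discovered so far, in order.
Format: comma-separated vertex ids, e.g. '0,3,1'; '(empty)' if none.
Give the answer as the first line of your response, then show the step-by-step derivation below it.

3,4,1

step 1: discover 3; path=3; order=3
step 2: discover 4; path=3>4; order=3,4
step 3: discover 1; path=3>4>1; order=3,4,1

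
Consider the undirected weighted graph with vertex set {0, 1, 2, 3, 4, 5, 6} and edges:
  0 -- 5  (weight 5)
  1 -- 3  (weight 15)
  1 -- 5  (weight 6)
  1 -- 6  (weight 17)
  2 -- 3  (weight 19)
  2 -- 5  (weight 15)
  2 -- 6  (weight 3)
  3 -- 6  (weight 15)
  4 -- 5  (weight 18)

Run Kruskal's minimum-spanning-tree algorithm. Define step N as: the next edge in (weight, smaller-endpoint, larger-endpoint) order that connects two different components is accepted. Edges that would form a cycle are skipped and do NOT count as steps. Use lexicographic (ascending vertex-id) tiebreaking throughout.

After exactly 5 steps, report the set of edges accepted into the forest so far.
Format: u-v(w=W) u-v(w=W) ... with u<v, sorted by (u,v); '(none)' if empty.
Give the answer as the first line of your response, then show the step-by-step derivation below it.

0-5(w=5) 1-3(w=15) 1-5(w=6) 2-5(w=15) 2-6(w=3)

step 1: add edge 2-6 (w=3); MST = {2-6(w=3)}
step 2: add edge 0-5 (w=5); MST = {0-5(w=5) 2-6(w=3)}
step 3: add edge 1-5 (w=6); MST = {0-5(w=5) 1-5(w=6) 2-6(w=3)}
step 4: add edge 1-3 (w=15); MST = {0-5(w=5) 1-3(w=15) 1-5(w=6) 2-6(w=3)}
step 5: add edge 2-5 (w=15); MST = {0-5(w=5) 1-3(w=15) 1-5(w=6) 2-5(w=15) 2-6(w=3)}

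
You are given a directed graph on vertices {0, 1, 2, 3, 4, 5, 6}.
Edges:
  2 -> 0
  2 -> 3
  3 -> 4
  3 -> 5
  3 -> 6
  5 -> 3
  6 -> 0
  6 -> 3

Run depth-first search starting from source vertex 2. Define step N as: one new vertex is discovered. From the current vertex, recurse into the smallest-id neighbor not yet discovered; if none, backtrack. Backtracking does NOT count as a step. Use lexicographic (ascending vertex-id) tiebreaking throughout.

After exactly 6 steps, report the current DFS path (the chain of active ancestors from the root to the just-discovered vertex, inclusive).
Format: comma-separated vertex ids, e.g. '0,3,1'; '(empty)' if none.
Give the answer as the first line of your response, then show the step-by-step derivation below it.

2,3,6

step 1: discover 2; path=2; order=2
step 2: discover 0; path=2>0; order=2,0
step 3: discover 3; path=2>3; order=2,0,3
step 4: discover 4; path=2>3>4; order=2,0,3,4
step 5: discover 5; path=2>3>5; order=2,0,3,4,5
step 6: discover 6; path=2>3>6; order=2,0,3,4,5,6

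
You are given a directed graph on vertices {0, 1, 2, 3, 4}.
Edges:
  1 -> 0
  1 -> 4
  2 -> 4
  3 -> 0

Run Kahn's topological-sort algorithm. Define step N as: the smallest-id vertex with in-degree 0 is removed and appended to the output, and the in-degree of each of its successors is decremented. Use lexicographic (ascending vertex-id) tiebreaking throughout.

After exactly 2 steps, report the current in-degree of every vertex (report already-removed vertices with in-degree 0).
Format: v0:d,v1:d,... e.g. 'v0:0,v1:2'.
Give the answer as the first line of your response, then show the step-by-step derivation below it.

v0:1,v1:0,v2:0,v3:0,v4:0

step 1: output 1; order=[1]; indeg=(1,0,0,0,1)
step 2: output 2; order=[1,2]; indeg=(1,0,0,0,0)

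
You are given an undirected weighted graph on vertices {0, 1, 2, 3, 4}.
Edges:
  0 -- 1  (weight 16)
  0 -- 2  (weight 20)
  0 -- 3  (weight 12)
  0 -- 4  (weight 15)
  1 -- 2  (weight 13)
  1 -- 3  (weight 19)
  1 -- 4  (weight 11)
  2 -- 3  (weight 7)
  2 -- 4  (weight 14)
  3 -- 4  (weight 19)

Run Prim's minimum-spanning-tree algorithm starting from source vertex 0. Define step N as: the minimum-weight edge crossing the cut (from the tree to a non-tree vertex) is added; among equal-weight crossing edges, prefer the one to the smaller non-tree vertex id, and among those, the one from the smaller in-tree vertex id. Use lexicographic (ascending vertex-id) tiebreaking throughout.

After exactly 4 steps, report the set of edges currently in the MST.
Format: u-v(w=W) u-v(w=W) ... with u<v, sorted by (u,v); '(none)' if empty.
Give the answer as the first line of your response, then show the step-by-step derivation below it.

0-3(w=12) 1-2(w=13) 1-4(w=11) 2-3(w=7)

step 1: add edge 0-3 (w=12); MST = {0-3(w=12)}
step 2: add edge 2-3 (w=7); MST = {0-3(w=12) 2-3(w=7)}
step 3: add edge 1-2 (w=13); MST = {0-3(w=12) 1-2(w=13) 2-3(w=7)}
step 4: add edge 1-4 (w=11); MST = {0-3(w=12) 1-2(w=13) 1-4(w=11) 2-3(w=7)}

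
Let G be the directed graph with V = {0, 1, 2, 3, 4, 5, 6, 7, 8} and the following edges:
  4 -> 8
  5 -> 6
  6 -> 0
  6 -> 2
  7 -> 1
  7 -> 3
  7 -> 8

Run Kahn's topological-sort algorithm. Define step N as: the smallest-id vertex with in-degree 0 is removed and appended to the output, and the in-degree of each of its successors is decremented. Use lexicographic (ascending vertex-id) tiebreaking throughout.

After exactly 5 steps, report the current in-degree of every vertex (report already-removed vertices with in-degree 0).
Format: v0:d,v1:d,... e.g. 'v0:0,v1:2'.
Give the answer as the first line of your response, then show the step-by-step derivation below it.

v0:0,v1:1,v2:0,v3:1,v4:0,v5:0,v6:0,v7:0,v8:1

step 1: output 4; order=[4]; indeg=(1,1,1,1,0,0,1,0,1)
step 2: output 5; order=[4,5]; indeg=(1,1,1,1,0,0,0,0,1)
step 3: output 6; order=[4,5,6]; indeg=(0,1,0,1,0,0,0,0,1)
step 4: output 0; order=[4,5,6,0]; indeg=(0,1,0,1,0,0,0,0,1)
step 5: output 2; order=[4,5,6,0,2]; indeg=(0,1,0,1,0,0,0,0,1)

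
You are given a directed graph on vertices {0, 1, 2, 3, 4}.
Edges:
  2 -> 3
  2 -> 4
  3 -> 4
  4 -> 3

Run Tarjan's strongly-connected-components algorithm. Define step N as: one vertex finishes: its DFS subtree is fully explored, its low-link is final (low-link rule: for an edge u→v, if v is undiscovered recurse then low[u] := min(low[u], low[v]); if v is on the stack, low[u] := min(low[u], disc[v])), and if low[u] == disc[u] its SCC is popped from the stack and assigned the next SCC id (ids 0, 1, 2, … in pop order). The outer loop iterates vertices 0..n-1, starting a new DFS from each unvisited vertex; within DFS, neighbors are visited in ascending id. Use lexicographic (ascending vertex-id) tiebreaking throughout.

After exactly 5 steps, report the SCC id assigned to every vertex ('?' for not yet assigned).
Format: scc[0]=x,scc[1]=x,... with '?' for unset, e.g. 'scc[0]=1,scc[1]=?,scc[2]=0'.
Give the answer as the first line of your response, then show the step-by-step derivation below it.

scc[0]=0,scc[1]=1,scc[2]=3,scc[3]=2,scc[4]=2

step 1: low=(low[0]=0,low[1]=?,low[2]=?,low[3]=?,low[4]=?); scc=(scc[0]=0,scc[1]=?,scc[2]=?,scc[3]=?,scc[4]=?)
step 2: low=(low[0]=0,low[1]=1,low[2]=?,low[3]=?,low[4]=?); scc=(scc[0]=0,scc[1]=1,scc[2]=?,scc[3]=?,scc[4]=?)
step 3: low=(low[0]=0,low[1]=1,low[2]=2,low[3]=3,low[4]=3); scc=(scc[0]=0,scc[1]=1,scc[2]=?,scc[3]=?,scc[4]=?)
step 4: low=(low[0]=0,low[1]=1,low[2]=2,low[3]=3,low[4]=3); scc=(scc[0]=0,scc[1]=1,scc[2]=?,scc[3]=2,scc[4]=2)
step 5: low=(low[0]=0,low[1]=1,low[2]=2,low[3]=3,low[4]=3); scc=(scc[0]=0,scc[1]=1,scc[2]=3,scc[3]=2,scc[4]=2)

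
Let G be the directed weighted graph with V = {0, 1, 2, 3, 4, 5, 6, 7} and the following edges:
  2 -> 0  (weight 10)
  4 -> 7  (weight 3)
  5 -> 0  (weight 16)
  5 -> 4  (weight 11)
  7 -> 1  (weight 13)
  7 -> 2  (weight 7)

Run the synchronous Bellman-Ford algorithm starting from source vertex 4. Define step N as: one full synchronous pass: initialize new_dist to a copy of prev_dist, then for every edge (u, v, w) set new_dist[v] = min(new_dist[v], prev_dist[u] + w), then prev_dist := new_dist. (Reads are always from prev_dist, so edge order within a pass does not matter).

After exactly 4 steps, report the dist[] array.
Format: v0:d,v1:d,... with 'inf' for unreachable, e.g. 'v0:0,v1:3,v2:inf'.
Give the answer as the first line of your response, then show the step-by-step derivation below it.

v0:20,v1:16,v2:10,v3:inf,v4:0,v5:inf,v6:inf,v7:3

step 1: dist = v0:inf,v1:inf,v2:inf,v3:inf,v4:0,v5:inf,v6:inf,v7:3
step 2: dist = v0:inf,v1:16,v2:10,v3:inf,v4:0,v5:inf,v6:inf,v7:3
step 3: dist = v0:20,v1:16,v2:10,v3:inf,v4:0,v5:inf,v6:inf,v7:3
step 4: dist = v0:20,v1:16,v2:10,v3:inf,v4:0,v5:inf,v6:inf,v7:3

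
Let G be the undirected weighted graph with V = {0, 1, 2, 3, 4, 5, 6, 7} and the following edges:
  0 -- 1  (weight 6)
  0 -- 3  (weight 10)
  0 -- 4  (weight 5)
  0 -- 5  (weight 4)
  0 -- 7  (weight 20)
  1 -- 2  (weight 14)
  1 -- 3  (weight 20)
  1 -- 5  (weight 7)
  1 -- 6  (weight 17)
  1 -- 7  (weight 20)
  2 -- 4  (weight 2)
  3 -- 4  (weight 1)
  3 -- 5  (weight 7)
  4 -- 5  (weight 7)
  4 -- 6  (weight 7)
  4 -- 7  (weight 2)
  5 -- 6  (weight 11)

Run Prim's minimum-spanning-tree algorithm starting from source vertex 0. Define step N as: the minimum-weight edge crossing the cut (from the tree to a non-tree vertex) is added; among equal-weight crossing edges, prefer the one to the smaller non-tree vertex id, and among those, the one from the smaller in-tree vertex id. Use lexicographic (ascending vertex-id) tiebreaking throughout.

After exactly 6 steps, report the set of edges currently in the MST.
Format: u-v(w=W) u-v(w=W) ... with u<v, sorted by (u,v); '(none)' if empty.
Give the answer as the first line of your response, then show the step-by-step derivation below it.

0-1(w=6) 0-4(w=5) 0-5(w=4) 2-4(w=2) 3-4(w=1) 4-7(w=2)

step 1: add edge 0-5 (w=4); MST = {0-5(w=4)}
step 2: add edge 0-4 (w=5); MST = {0-4(w=5) 0-5(w=4)}
step 3: add edge 3-4 (w=1); MST = {0-4(w=5) 0-5(w=4) 3-4(w=1)}
step 4: add edge 2-4 (w=2); MST = {0-4(w=5) 0-5(w=4) 2-4(w=2) 3-4(w=1)}
step 5: add edge 4-7 (w=2); MST = {0-4(w=5) 0-5(w=4) 2-4(w=2) 3-4(w=1) 4-7(w=2)}
step 6: add edge 0-1 (w=6); MST = {0-1(w=6) 0-4(w=5) 0-5(w=4) 2-4(w=2) 3-4(w=1) 4-7(w=2)}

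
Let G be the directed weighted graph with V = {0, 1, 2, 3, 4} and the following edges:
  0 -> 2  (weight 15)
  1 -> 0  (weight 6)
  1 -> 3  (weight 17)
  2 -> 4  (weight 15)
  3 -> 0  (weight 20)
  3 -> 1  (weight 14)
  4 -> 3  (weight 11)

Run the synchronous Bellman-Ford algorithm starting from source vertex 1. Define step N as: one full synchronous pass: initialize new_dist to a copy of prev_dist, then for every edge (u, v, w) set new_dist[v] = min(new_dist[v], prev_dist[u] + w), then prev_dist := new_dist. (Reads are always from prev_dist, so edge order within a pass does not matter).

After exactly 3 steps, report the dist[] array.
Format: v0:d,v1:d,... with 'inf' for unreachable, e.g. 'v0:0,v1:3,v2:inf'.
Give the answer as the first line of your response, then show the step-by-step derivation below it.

v0:6,v1:0,v2:21,v3:17,v4:36

step 1: dist = v0:6,v1:0,v2:inf,v3:17,v4:inf
step 2: dist = v0:6,v1:0,v2:21,v3:17,v4:inf
step 3: dist = v0:6,v1:0,v2:21,v3:17,v4:36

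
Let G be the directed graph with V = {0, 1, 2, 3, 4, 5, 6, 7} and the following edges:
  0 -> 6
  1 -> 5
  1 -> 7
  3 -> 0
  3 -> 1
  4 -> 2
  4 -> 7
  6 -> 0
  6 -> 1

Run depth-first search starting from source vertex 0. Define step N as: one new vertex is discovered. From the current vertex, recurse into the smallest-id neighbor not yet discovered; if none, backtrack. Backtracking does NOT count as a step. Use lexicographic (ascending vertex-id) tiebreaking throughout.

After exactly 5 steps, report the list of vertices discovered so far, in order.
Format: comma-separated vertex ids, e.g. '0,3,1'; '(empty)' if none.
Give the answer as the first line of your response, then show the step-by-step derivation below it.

0,6,1,5,7

step 1: discover 0; path=0; order=0
step 2: discover 6; path=0>6; order=0,6
step 3: discover 1; path=0>6>1; order=0,6,1
step 4: discover 5; path=0>6>1>5; order=0,6,1,5
step 5: discover 7; path=0>6>1>7; order=0,6,1,5,7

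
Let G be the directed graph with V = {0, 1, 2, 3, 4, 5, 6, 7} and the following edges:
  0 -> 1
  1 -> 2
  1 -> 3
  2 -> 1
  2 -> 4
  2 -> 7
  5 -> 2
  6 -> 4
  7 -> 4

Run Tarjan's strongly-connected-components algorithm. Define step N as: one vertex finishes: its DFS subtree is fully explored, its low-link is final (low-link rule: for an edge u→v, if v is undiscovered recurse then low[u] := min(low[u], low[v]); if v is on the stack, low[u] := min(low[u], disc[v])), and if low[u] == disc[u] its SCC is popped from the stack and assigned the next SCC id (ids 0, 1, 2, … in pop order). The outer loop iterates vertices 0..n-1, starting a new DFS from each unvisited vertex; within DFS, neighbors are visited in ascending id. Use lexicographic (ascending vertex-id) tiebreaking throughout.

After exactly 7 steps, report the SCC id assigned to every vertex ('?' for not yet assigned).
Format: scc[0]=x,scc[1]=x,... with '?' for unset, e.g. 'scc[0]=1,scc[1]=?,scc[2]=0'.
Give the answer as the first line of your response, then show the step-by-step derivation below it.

scc[0]=4,scc[1]=3,scc[2]=3,scc[3]=2,scc[4]=0,scc[5]=5,scc[6]=?,scc[7]=1

step 1: low=(low[0]=0,low[1]=1,low[2]=1,low[3]=?,low[4]=3,low[5]=?,low[6]=?,low[7]=?); scc=(scc[0]=?,scc[1]=?,scc[2]=?,scc[3]=?,scc[4]=0,scc[5]=?,scc[6]=?,scc[7]=?)
step 2: low=(low[0]=0,low[1]=1,low[2]=1,low[3]=?,low[4]=3,low[5]=?,low[6]=?,low[7]=4); scc=(scc[0]=?,scc[1]=?,scc[2]=?,scc[3]=?,scc[4]=0,scc[5]=?,scc[6]=?,scc[7]=1)
step 3: low=(low[0]=0,low[1]=1,low[2]=1,low[3]=?,low[4]=3,low[5]=?,low[6]=?,low[7]=4); scc=(scc[0]=?,scc[1]=?,scc[2]=?,scc[3]=?,scc[4]=0,scc[5]=?,scc[6]=?,scc[7]=1)
step 4: low=(low[0]=0,low[1]=1,low[2]=1,low[3]=5,low[4]=3,low[5]=?,low[6]=?,low[7]=4); scc=(scc[0]=?,scc[1]=?,scc[2]=?,scc[3]=2,scc[4]=0,scc[5]=?,scc[6]=?,scc[7]=1)
step 5: low=(low[0]=0,low[1]=1,low[2]=1,low[3]=5,low[4]=3,low[5]=?,low[6]=?,low[7]=4); scc=(scc[0]=?,scc[1]=3,scc[2]=3,scc[3]=2,scc[4]=0,scc[5]=?,scc[6]=?,scc[7]=1)
step 6: low=(low[0]=0,low[1]=1,low[2]=1,low[3]=5,low[4]=3,low[5]=?,low[6]=?,low[7]=4); scc=(scc[0]=4,scc[1]=3,scc[2]=3,scc[3]=2,scc[4]=0,scc[5]=?,scc[6]=?,scc[7]=1)
step 7: low=(low[0]=0,low[1]=1,low[2]=1,low[3]=5,low[4]=3,low[5]=6,low[6]=?,low[7]=4); scc=(scc[0]=4,scc[1]=3,scc[2]=3,scc[3]=2,scc[4]=0,scc[5]=5,scc[6]=?,scc[7]=1)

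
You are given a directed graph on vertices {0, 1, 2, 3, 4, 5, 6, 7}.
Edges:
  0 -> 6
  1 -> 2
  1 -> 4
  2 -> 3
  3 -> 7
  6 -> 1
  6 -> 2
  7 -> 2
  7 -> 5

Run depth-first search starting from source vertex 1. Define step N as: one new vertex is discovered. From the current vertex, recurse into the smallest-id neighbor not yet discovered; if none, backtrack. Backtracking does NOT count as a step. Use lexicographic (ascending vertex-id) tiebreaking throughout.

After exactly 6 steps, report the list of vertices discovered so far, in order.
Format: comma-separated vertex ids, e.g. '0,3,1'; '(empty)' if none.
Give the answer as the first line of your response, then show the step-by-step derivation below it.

1,2,3,7,5,4

step 1: discover 1; path=1; order=1
step 2: discover 2; path=1>2; order=1,2
step 3: discover 3; path=1>2>3; order=1,2,3
step 4: discover 7; path=1>2>3>7; order=1,2,3,7
step 5: discover 5; path=1>2>3>7>5; order=1,2,3,7,5
step 6: discover 4; path=1>4; order=1,2,3,7,5,4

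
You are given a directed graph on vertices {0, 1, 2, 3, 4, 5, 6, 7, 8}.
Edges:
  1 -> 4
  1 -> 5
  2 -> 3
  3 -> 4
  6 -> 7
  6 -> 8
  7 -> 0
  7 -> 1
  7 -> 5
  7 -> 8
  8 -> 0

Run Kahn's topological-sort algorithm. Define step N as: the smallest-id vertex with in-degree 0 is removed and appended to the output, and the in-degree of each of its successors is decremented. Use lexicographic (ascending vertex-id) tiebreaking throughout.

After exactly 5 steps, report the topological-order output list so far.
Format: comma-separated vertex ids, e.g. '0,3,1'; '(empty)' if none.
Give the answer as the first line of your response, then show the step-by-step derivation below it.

2,3,6,7,1

step 1: output 2; order=[2]; indeg=(2,1,0,0,2,2,0,1,2)
step 2: output 3; order=[2,3]; indeg=(2,1,0,0,1,2,0,1,2)
step 3: output 6; order=[2,3,6]; indeg=(2,1,0,0,1,2,0,0,1)
step 4: output 7; order=[2,3,6,7]; indeg=(1,0,0,0,1,1,0,0,0)
step 5: output 1; order=[2,3,6,7,1]; indeg=(1,0,0,0,0,0,0,0,0)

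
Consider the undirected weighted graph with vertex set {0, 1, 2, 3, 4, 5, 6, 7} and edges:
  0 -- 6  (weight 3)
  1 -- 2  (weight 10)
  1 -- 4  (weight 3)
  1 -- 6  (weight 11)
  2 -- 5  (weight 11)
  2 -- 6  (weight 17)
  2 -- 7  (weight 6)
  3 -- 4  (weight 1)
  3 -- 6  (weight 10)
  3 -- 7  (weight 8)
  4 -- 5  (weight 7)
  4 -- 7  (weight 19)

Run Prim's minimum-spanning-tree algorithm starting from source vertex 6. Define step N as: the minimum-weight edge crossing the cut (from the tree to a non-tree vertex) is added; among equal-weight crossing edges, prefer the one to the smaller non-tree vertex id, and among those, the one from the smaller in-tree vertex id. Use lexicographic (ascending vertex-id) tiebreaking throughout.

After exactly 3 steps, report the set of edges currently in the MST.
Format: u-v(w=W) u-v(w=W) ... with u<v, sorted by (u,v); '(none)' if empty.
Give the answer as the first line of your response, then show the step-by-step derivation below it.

0-6(w=3) 3-4(w=1) 3-6(w=10)

step 1: add edge 0-6 (w=3); MST = {0-6(w=3)}
step 2: add edge 3-6 (w=10); MST = {0-6(w=3) 3-6(w=10)}
step 3: add edge 3-4 (w=1); MST = {0-6(w=3) 3-4(w=1) 3-6(w=10)}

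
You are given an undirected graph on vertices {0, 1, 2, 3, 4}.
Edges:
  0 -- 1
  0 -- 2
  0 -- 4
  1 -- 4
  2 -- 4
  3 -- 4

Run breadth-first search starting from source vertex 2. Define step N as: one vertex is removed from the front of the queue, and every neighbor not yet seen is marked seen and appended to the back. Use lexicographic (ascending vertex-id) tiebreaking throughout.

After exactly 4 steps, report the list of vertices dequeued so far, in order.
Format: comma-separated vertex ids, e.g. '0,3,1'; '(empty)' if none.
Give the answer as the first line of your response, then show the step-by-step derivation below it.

2,0,4,1

step 1: dequeue 2; queue=[0,4]; order=2
step 2: dequeue 0; queue=[4,1]; order=2,0
step 3: dequeue 4; queue=[1,3]; order=2,0,4
step 4: dequeue 1; queue=[3]; order=2,0,4,1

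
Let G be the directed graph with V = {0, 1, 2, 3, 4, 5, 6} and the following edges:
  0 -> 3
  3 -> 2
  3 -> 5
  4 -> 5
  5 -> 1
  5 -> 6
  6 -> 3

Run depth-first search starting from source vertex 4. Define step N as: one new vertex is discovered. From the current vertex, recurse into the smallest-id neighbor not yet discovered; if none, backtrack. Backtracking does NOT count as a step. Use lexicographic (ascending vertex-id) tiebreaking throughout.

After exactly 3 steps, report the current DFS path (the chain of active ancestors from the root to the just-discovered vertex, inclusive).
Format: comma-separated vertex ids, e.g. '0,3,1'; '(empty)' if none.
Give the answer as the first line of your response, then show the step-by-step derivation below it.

4,5,1

step 1: discover 4; path=4; order=4
step 2: discover 5; path=4>5; order=4,5
step 3: discover 1; path=4>5>1; order=4,5,1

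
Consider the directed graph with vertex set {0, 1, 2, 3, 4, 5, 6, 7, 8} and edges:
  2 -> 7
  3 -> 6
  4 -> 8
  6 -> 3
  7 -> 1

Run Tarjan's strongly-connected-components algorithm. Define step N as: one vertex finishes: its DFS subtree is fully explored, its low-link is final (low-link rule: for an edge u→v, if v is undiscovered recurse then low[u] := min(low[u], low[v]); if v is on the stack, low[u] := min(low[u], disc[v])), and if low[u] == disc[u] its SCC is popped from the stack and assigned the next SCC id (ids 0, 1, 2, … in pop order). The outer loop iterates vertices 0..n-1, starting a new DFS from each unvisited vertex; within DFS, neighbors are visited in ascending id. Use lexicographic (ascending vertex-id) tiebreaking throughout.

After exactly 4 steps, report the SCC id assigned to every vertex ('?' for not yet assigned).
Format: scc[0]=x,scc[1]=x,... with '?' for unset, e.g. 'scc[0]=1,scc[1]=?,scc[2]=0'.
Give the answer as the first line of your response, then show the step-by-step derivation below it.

scc[0]=0,scc[1]=1,scc[2]=3,scc[3]=?,scc[4]=?,scc[5]=?,scc[6]=?,scc[7]=2,scc[8]=?

step 1: low=(low[0]=0,low[1]=?,low[2]=?,low[3]=?,low[4]=?,low[5]=?,low[6]=?,low[7]=?,low[8]=?); scc=(scc[0]=0,scc[1]=?,scc[2]=?,scc[3]=?,scc[4]=?,scc[5]=?,scc[6]=?,scc[7]=?,scc[8]=?)
step 2: low=(low[0]=0,low[1]=1,low[2]=?,low[3]=?,low[4]=?,low[5]=?,low[6]=?,low[7]=?,low[8]=?); scc=(scc[0]=0,scc[1]=1,scc[2]=?,scc[3]=?,scc[4]=?,scc[5]=?,scc[6]=?,scc[7]=?,scc[8]=?)
step 3: low=(low[0]=0,low[1]=1,low[2]=2,low[3]=?,low[4]=?,low[5]=?,low[6]=?,low[7]=3,low[8]=?); scc=(scc[0]=0,scc[1]=1,scc[2]=?,scc[3]=?,scc[4]=?,scc[5]=?,scc[6]=?,scc[7]=2,scc[8]=?)
step 4: low=(low[0]=0,low[1]=1,low[2]=2,low[3]=?,low[4]=?,low[5]=?,low[6]=?,low[7]=3,low[8]=?); scc=(scc[0]=0,scc[1]=1,scc[2]=3,scc[3]=?,scc[4]=?,scc[5]=?,scc[6]=?,scc[7]=2,scc[8]=?)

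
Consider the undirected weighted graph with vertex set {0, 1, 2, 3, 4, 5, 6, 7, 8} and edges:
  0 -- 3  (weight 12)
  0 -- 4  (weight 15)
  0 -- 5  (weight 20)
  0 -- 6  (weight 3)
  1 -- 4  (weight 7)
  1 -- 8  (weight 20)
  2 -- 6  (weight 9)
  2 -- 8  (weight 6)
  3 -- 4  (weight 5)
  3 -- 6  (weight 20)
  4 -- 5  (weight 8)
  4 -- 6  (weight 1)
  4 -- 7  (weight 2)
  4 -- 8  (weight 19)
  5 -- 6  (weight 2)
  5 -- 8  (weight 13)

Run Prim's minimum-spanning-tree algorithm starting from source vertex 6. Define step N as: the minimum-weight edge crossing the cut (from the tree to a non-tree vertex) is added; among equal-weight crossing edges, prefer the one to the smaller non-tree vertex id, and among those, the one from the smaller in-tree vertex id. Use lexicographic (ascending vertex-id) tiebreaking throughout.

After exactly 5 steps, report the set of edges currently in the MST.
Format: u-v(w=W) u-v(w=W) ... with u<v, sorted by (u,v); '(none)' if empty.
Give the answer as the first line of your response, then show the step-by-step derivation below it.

0-6(w=3) 3-4(w=5) 4-6(w=1) 4-7(w=2) 5-6(w=2)

step 1: add edge 4-6 (w=1); MST = {4-6(w=1)}
step 2: add edge 5-6 (w=2); MST = {4-6(w=1) 5-6(w=2)}
step 3: add edge 4-7 (w=2); MST = {4-6(w=1) 4-7(w=2) 5-6(w=2)}
step 4: add edge 0-6 (w=3); MST = {0-6(w=3) 4-6(w=1) 4-7(w=2) 5-6(w=2)}
step 5: add edge 3-4 (w=5); MST = {0-6(w=3) 3-4(w=5) 4-6(w=1) 4-7(w=2) 5-6(w=2)}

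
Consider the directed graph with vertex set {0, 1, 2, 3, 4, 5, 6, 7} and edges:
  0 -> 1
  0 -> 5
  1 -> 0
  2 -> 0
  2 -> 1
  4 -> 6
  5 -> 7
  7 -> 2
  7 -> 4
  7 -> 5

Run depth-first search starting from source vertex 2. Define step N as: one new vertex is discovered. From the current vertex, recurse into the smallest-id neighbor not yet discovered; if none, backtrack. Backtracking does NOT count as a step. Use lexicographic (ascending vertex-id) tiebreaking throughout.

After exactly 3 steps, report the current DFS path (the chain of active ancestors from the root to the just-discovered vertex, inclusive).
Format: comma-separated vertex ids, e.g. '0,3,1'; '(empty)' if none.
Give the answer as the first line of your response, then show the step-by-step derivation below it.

2,0,1

step 1: discover 2; path=2; order=2
step 2: discover 0; path=2>0; order=2,0
step 3: discover 1; path=2>0>1; order=2,0,1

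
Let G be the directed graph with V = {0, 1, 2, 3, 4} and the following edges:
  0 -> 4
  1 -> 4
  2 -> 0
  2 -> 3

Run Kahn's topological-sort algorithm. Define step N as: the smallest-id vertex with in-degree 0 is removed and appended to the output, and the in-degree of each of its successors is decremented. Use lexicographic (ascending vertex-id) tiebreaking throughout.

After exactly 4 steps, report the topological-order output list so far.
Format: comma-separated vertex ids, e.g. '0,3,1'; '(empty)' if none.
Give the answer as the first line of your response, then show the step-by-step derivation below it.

1,2,0,3

step 1: output 1; order=[1]; indeg=(1,0,0,1,1)
step 2: output 2; order=[1,2]; indeg=(0,0,0,0,1)
step 3: output 0; order=[1,2,0]; indeg=(0,0,0,0,0)
step 4: output 3; order=[1,2,0,3]; indeg=(0,0,0,0,0)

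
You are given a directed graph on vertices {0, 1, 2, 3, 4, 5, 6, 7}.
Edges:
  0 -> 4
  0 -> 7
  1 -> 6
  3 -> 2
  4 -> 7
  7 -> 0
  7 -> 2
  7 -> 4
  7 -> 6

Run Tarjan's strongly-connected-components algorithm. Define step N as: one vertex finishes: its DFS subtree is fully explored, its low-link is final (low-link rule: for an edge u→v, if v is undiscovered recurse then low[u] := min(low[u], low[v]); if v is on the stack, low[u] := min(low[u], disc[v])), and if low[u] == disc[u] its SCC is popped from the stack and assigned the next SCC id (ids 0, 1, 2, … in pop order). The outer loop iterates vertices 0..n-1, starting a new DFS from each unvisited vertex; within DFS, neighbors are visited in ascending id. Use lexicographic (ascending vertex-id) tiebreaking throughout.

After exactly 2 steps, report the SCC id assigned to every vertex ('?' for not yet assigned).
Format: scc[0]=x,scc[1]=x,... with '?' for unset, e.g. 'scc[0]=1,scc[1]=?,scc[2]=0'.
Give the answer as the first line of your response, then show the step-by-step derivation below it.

scc[0]=?,scc[1]=?,scc[2]=0,scc[3]=?,scc[4]=?,scc[5]=?,scc[6]=1,scc[7]=?

step 1: low=(low[0]=0,low[1]=?,low[2]=3,low[3]=?,low[4]=1,low[5]=?,low[6]=?,low[7]=0); scc=(scc[0]=?,scc[1]=?,scc[2]=0,scc[3]=?,scc[4]=?,scc[5]=?,scc[6]=?,scc[7]=?)
step 2: low=(low[0]=0,low[1]=?,low[2]=3,low[3]=?,low[4]=1,low[5]=?,low[6]=4,low[7]=0); scc=(scc[0]=?,scc[1]=?,scc[2]=0,scc[3]=?,scc[4]=?,scc[5]=?,scc[6]=1,scc[7]=?)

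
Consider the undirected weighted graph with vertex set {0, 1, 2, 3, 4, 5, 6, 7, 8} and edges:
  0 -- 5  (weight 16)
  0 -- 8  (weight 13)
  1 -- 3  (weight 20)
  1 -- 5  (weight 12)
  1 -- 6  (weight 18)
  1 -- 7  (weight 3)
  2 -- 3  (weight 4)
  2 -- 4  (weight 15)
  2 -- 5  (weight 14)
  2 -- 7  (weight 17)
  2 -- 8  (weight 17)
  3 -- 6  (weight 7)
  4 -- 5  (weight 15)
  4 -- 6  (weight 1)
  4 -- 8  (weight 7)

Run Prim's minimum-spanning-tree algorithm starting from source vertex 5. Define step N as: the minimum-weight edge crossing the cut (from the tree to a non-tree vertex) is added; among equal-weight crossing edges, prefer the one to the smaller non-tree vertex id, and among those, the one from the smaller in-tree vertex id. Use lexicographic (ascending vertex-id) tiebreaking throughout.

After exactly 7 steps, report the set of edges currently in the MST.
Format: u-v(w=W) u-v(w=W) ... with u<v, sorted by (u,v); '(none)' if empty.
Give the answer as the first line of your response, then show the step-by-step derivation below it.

1-5(w=12) 1-7(w=3) 2-3(w=4) 2-5(w=14) 3-6(w=7) 4-6(w=1) 4-8(w=7)

step 1: add edge 1-5 (w=12); MST = {1-5(w=12)}
step 2: add edge 1-7 (w=3); MST = {1-5(w=12) 1-7(w=3)}
step 3: add edge 2-5 (w=14); MST = {1-5(w=12) 1-7(w=3) 2-5(w=14)}
step 4: add edge 2-3 (w=4); MST = {1-5(w=12) 1-7(w=3) 2-3(w=4) 2-5(w=14)}
step 5: add edge 3-6 (w=7); MST = {1-5(w=12) 1-7(w=3) 2-3(w=4) 2-5(w=14) 3-6(w=7)}
step 6: add edge 4-6 (w=1); MST = {1-5(w=12) 1-7(w=3) 2-3(w=4) 2-5(w=14) 3-6(w=7) 4-6(w=1)}
step 7: add edge 4-8 (w=7); MST = {1-5(w=12) 1-7(w=3) 2-3(w=4) 2-5(w=14) 3-6(w=7) 4-6(w=1) 4-8(w=7)}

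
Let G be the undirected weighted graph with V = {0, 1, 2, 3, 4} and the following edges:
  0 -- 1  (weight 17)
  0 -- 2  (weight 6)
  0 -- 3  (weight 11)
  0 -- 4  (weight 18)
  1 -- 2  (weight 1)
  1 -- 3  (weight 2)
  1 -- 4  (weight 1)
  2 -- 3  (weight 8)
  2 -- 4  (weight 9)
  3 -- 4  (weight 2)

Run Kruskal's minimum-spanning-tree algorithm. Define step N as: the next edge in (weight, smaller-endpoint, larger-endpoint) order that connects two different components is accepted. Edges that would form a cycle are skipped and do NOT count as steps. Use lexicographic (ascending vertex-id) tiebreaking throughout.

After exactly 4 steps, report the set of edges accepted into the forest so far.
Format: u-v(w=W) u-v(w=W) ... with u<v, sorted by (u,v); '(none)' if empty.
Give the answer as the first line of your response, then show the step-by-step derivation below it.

0-2(w=6) 1-2(w=1) 1-3(w=2) 1-4(w=1)

step 1: add edge 1-2 (w=1); MST = {1-2(w=1)}
step 2: add edge 1-4 (w=1); MST = {1-2(w=1) 1-4(w=1)}
step 3: add edge 1-3 (w=2); MST = {1-2(w=1) 1-3(w=2) 1-4(w=1)}
step 4: add edge 0-2 (w=6); MST = {0-2(w=6) 1-2(w=1) 1-3(w=2) 1-4(w=1)}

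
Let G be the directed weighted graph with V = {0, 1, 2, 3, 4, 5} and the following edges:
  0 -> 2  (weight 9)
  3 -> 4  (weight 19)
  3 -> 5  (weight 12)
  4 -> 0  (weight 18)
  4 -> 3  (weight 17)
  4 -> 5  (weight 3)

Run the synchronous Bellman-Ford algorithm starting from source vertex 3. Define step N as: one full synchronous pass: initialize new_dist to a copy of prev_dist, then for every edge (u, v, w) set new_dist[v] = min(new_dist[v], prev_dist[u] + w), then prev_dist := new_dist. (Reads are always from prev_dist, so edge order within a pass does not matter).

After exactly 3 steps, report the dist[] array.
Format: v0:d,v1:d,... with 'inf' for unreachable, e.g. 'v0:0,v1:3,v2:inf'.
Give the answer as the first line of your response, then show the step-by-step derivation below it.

v0:37,v1:inf,v2:46,v3:0,v4:19,v5:12

step 1: dist = v0:inf,v1:inf,v2:inf,v3:0,v4:19,v5:12
step 2: dist = v0:37,v1:inf,v2:inf,v3:0,v4:19,v5:12
step 3: dist = v0:37,v1:inf,v2:46,v3:0,v4:19,v5:12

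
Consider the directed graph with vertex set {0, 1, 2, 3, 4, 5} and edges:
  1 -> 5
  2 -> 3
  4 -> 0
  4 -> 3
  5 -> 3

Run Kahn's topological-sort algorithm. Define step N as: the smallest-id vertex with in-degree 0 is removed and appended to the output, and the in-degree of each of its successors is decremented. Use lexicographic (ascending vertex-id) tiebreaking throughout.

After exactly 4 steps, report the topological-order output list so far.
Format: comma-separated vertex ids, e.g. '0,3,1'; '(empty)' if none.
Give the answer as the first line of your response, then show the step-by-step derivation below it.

1,2,4,0

step 1: output 1; order=[1]; indeg=(1,0,0,3,0,0)
step 2: output 2; order=[1,2]; indeg=(1,0,0,2,0,0)
step 3: output 4; order=[1,2,4]; indeg=(0,0,0,1,0,0)
step 4: output 0; order=[1,2,4,0]; indeg=(0,0,0,1,0,0)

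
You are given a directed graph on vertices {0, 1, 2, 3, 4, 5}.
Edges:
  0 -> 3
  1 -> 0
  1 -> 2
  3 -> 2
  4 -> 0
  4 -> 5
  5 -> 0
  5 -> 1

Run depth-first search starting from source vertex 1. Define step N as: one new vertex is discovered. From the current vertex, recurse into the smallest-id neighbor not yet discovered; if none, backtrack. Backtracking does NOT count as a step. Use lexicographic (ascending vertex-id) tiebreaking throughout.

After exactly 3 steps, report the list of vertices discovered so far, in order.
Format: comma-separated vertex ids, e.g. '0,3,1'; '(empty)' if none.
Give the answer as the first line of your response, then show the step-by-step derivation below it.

1,0,3

step 1: discover 1; path=1; order=1
step 2: discover 0; path=1>0; order=1,0
step 3: discover 3; path=1>0>3; order=1,0,3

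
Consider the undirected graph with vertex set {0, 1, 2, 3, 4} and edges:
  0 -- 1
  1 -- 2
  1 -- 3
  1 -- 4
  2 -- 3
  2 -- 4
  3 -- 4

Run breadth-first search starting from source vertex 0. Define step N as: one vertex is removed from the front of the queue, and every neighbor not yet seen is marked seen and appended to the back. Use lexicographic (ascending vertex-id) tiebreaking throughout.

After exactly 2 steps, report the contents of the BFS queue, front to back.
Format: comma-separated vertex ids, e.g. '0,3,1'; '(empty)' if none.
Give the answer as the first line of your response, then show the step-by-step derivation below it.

2,3,4

step 1: dequeue 0; queue=[1]; order=0
step 2: dequeue 1; queue=[2,3,4]; order=0,1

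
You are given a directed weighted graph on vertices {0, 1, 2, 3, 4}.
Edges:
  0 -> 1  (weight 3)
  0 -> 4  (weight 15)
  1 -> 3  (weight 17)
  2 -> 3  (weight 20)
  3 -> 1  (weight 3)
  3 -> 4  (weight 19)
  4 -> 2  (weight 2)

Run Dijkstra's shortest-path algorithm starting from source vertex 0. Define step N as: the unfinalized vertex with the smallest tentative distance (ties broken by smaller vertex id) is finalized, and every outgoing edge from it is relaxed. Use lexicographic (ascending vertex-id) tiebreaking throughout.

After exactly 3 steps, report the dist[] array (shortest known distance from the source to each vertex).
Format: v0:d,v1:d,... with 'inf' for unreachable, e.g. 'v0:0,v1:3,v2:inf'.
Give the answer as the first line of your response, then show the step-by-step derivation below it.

v0:0,v1:3,v2:17,v3:20,v4:15

step 1: dist = v0:0,v1:3,v2:inf,v3:inf,v4:15
step 2: dist = v0:0,v1:3,v2:inf,v3:20,v4:15
step 3: dist = v0:0,v1:3,v2:17,v3:20,v4:15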